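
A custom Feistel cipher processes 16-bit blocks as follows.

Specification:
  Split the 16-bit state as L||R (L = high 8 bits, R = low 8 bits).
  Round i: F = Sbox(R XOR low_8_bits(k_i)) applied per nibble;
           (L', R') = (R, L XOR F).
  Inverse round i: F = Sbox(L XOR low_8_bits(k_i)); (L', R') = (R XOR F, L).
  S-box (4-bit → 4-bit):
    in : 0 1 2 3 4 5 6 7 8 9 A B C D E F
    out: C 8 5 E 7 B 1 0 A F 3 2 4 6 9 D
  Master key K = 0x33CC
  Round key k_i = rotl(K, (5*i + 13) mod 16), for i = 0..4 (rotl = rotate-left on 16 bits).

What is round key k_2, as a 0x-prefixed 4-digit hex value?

0xE619

K = 0x33CC
k_0 = rotl(K, (5*0+13) mod 16) = rotl(K, 13) = 0x8679
k_1 = rotl(K, (5*1+13) mod 16) = rotl(K, 2) = 0xCF30
k_2 = rotl(K, (5*2+13) mod 16) = rotl(K, 7) = 0xE619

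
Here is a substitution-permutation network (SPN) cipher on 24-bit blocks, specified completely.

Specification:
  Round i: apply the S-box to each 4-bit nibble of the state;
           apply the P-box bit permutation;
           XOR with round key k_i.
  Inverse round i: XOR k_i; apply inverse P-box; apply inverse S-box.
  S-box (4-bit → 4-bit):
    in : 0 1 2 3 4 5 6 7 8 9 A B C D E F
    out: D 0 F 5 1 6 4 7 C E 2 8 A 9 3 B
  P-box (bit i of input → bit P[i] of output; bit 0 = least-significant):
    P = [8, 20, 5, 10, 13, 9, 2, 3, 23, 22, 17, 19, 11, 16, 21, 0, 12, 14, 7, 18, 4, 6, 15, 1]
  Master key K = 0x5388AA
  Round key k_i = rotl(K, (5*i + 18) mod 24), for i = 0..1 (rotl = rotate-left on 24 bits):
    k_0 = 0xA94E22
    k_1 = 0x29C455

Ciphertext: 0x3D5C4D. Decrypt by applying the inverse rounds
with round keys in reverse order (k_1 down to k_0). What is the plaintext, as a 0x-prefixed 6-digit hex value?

0x4844CF

s_0 = ciphertext = 0x3D5C4D
s_1 = InvRound(s_0, k_1) = 0x3D41BA
s_2 = InvRound(s_1, k_0) = 0x4844CF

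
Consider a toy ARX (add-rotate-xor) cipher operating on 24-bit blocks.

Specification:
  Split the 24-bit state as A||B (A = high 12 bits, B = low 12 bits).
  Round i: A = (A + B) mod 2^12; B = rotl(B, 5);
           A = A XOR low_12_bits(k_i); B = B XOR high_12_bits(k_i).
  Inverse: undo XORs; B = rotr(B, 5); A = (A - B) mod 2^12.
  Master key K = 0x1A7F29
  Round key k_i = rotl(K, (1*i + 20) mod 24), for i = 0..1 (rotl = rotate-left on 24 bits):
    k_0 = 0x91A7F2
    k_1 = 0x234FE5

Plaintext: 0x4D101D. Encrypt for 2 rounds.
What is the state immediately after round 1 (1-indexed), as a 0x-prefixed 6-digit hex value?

s_0 = plaintext = 0x4D101D
s_1 = Round(s_0, k_0) = 0x31CABA
s_2 = Round(s_1, k_1) = 0x233561

0x31CABA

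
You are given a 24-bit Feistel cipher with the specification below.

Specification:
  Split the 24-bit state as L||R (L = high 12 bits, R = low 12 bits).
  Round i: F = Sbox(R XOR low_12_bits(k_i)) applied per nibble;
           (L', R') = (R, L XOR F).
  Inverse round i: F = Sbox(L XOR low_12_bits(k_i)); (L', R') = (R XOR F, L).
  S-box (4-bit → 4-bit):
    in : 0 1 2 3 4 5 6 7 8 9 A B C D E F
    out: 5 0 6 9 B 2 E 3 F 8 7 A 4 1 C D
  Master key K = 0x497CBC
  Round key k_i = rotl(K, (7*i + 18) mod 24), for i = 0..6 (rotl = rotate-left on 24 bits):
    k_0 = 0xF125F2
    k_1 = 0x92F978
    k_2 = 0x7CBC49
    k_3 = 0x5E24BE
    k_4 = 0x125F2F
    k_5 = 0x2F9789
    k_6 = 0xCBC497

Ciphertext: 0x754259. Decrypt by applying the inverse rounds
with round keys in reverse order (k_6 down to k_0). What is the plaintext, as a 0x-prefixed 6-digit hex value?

s_0 = ciphertext = 0x754259
s_1 = InvRound(s_0, k_6) = 0xB10754
s_2 = InvRound(s_1, k_5) = 0x3DCB10
s_3 = InvRound(s_2, k_4) = 0xFC93DC
s_4 = InvRound(s_3, k_3) = 0x9EFFC9
s_5 = InvRound(s_4, k_2) = 0xDB79EF
s_6 = InvRound(s_5, k_1) = 0x2A2DB7
s_7 = InvRound(s_6, k_0) = 0xE922A2

0xE922A2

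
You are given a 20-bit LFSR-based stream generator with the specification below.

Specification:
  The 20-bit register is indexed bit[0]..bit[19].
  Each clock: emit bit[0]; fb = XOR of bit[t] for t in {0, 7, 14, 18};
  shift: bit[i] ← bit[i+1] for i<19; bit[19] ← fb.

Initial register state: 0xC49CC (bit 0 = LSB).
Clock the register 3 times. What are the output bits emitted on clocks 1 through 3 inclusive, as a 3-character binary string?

001

reg_0 = 0xC49CC
clock 1: out=0, reg = 0xE24E6
clock 2: out=0, reg = 0x71273
clock 3: out=1, reg = 0x38939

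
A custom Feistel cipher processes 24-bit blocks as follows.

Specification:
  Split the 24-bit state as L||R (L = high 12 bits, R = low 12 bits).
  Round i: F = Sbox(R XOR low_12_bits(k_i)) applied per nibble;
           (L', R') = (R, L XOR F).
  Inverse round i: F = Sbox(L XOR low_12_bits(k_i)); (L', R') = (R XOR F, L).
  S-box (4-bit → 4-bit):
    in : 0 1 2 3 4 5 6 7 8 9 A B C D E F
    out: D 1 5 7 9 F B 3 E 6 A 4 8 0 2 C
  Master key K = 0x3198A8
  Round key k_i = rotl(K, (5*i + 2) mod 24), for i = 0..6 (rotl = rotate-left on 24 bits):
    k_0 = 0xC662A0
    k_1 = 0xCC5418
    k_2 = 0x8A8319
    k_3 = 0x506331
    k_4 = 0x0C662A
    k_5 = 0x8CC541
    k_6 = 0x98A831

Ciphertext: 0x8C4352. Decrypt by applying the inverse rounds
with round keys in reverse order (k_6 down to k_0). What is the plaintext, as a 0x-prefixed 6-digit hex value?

0xB20120

s_0 = ciphertext = 0x8C4352
s_1 = InvRound(s_0, k_6) = 0xE9D8C4
s_2 = InvRound(s_1, k_5) = 0xCCCE9D
s_3 = InvRound(s_2, k_4) = 0x4B6CCC
s_4 = InvRound(s_3, k_3) = 0xF2F4B6
s_5 = InvRound(s_4, k_2) = 0xCCDF2F
s_6 = InvRound(s_5, k_1) = 0x120CCD
s_7 = InvRound(s_6, k_0) = 0xB20120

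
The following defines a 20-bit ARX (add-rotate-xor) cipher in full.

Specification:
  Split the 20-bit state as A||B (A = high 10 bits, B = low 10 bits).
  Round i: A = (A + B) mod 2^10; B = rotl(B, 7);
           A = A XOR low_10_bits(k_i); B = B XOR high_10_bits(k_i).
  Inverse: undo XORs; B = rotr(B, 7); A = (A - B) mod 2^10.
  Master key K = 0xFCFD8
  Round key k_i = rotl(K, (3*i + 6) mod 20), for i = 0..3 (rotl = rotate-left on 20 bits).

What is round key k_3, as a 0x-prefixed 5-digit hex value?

0xC7E7E

K = 0xFCFD8
k_0 = rotl(K, (3*0+6) mod 20) = rotl(K, 6) = 0x3F63F
k_1 = rotl(K, (3*1+6) mod 20) = rotl(K, 9) = 0xFB1F9
k_2 = rotl(K, (3*2+6) mod 20) = rotl(K, 12) = 0xD8FCF
k_3 = rotl(K, (3*3+6) mod 20) = rotl(K, 15) = 0xC7E7E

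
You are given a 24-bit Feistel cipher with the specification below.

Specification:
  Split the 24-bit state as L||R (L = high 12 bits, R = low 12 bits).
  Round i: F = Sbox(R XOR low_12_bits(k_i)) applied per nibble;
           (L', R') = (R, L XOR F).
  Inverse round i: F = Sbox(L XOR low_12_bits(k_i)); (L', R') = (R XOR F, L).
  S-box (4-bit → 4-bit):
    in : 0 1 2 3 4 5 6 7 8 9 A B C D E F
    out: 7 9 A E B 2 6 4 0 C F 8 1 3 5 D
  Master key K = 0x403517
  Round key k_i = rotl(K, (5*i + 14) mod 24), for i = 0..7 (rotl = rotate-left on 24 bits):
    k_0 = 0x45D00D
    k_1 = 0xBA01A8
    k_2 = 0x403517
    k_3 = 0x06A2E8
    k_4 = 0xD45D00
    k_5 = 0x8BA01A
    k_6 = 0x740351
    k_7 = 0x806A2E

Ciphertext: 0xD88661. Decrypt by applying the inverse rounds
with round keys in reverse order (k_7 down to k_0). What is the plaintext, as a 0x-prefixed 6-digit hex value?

s_0 = ciphertext = 0xD88661
s_1 = InvRound(s_0, k_7) = 0x297D88
s_2 = InvRound(s_1, k_6) = 0x49E297
s_3 = InvRound(s_2, k_5) = 0x99C49E
s_4 = InvRound(s_3, k_4) = 0xF5F99C
s_5 = InvRound(s_4, k_3) = 0xA18F5F
s_6 = InvRound(s_5, k_2) = 0x222A18
s_7 = InvRound(s_6, k_1) = 0x417222
s_8 = InvRound(s_7, k_0) = 0x9BD417

0x9BD417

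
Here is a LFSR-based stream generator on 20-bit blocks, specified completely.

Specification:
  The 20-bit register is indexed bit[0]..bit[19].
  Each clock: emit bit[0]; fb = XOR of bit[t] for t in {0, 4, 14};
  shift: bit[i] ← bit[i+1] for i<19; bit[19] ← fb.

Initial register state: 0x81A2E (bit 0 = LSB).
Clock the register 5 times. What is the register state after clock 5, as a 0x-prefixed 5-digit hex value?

0x640D1

reg_0 = 0x81A2E
clock 1: out=0, reg = 0x40D17
clock 2: out=1, reg = 0x2068B
clock 3: out=1, reg = 0x90345
clock 4: out=1, reg = 0xC81A2
clock 5: out=0, reg = 0x640D1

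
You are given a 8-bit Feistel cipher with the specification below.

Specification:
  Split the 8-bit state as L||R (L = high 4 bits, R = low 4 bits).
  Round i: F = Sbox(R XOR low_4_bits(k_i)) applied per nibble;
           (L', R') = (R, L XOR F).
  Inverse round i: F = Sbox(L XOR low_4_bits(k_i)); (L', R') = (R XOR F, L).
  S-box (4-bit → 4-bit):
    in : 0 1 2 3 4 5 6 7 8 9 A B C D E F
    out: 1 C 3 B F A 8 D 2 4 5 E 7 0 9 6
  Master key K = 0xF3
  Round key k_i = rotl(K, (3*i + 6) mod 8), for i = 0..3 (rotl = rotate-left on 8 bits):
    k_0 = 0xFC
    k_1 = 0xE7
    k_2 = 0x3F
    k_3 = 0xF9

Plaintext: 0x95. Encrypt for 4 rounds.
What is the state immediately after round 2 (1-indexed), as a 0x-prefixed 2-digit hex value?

0xD0

s_0 = plaintext = 0x95
s_1 = Round(s_0, k_0) = 0x5D
s_2 = Round(s_1, k_1) = 0xD0
s_3 = Round(s_2, k_2) = 0x0B
s_4 = Round(s_3, k_3) = 0xB3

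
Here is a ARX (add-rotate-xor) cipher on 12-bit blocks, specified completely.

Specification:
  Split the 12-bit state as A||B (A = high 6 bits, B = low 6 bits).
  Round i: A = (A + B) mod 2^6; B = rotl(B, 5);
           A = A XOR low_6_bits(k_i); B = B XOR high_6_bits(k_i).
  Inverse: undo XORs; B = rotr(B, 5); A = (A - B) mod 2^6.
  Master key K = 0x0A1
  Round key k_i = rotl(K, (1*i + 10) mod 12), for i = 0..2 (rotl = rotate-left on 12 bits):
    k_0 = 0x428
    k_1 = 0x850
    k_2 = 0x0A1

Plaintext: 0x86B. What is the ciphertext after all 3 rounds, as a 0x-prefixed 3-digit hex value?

0x36B

s_0 = plaintext = 0x86B
s_1 = Round(s_0, k_0) = 0x925
s_2 = Round(s_1, k_1) = 0x653
s_3 = Round(s_2, k_2) = 0x36B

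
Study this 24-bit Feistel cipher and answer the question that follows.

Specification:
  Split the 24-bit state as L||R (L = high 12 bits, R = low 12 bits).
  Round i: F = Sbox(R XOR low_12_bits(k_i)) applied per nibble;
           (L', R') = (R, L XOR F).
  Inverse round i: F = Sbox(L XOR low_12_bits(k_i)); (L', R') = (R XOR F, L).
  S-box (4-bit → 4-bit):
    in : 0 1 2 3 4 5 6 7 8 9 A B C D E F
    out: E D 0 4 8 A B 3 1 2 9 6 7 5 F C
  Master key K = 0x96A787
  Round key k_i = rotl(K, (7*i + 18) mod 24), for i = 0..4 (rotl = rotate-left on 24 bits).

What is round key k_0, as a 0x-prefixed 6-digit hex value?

K = 0x96A787
k_0 = rotl(K, (7*0+18) mod 24) = rotl(K, 18) = 0x1E5A9E

0x1E5A9E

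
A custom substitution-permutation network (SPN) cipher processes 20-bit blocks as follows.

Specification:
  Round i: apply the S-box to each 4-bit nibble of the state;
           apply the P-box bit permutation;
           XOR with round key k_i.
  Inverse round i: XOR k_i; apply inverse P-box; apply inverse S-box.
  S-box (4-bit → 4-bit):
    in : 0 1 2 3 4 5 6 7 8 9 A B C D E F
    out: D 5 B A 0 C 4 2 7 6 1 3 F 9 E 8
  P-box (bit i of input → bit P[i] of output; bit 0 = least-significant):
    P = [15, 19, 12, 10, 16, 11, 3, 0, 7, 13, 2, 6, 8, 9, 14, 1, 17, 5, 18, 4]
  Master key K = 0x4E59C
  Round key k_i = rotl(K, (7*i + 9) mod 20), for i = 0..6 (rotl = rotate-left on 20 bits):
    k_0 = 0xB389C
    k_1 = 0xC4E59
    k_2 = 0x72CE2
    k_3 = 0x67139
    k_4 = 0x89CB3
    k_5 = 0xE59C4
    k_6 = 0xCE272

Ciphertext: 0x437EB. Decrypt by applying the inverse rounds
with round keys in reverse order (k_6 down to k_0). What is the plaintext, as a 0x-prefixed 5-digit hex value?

s_0 = ciphertext = 0x437EB
s_1 = InvRound(s_0, k_6) = 0xF1A5C
s_2 = InvRound(s_1, k_5) = 0xF8A14
s_3 = InvRound(s_2, k_4) = 0x831D5
s_4 = InvRound(s_3, k_3) = 0x86067
s_5 = InvRound(s_4, k_2) = 0x16123
s_6 = InvRound(s_5, k_1) = 0xE2383
s_7 = InvRound(s_6, k_0) = 0x526C6

0x526C6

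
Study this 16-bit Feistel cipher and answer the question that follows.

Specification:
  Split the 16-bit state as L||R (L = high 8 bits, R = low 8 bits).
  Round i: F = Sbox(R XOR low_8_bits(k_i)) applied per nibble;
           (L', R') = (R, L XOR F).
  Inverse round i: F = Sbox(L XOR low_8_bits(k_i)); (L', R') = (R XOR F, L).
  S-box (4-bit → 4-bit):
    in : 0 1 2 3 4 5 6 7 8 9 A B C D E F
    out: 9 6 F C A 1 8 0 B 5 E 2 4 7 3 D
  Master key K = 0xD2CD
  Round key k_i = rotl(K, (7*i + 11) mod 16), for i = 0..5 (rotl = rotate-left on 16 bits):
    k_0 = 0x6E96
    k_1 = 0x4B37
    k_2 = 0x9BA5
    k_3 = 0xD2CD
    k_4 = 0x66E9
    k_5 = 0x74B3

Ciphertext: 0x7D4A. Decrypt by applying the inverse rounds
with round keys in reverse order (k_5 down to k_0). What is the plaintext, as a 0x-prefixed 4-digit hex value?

0x8ED4

s_0 = ciphertext = 0x7D4A
s_1 = InvRound(s_0, k_5) = 0x097D
s_2 = InvRound(s_1, k_4) = 0x4409
s_3 = InvRound(s_2, k_3) = 0xBC44
s_4 = InvRound(s_3, k_2) = 0x21BC
s_5 = InvRound(s_4, k_1) = 0xD421
s_6 = InvRound(s_5, k_0) = 0x8ED4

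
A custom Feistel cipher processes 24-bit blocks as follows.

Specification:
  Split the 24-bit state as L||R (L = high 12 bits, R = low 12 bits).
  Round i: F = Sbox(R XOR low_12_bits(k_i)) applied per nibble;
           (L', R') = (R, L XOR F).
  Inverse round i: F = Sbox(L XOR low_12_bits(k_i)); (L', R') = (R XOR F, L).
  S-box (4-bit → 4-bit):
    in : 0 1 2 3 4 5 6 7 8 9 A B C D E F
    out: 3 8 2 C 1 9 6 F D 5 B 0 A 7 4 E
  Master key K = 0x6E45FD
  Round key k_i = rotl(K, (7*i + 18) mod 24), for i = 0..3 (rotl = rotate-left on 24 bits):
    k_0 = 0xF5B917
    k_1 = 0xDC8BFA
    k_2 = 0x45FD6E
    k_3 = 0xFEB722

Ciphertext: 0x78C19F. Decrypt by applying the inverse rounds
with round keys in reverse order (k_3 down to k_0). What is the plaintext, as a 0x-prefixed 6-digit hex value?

0xC07045

s_0 = ciphertext = 0x78C19F
s_1 = InvRound(s_0, k_3) = 0x22B78C
s_2 = InvRound(s_1, k_2) = 0x99522B
s_3 = InvRound(s_2, k_1) = 0x045995
s_4 = InvRound(s_3, k_0) = 0xC07045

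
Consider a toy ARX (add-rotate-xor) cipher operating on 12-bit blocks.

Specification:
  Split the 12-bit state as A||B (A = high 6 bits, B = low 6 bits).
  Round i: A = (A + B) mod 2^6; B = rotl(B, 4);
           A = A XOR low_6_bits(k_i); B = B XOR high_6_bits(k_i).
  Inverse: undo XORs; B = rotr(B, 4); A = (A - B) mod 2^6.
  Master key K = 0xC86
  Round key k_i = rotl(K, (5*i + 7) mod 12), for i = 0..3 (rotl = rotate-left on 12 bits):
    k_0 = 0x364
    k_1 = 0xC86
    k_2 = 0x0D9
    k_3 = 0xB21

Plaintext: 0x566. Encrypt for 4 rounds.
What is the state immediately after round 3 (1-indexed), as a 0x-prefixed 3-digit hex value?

s_0 = plaintext = 0x566
s_1 = Round(s_0, k_0) = 0x7E4
s_2 = Round(s_1, k_1) = 0x17B
s_3 = Round(s_2, k_2) = 0x67D
s_4 = Round(s_3, k_3) = 0xDF3

0x67D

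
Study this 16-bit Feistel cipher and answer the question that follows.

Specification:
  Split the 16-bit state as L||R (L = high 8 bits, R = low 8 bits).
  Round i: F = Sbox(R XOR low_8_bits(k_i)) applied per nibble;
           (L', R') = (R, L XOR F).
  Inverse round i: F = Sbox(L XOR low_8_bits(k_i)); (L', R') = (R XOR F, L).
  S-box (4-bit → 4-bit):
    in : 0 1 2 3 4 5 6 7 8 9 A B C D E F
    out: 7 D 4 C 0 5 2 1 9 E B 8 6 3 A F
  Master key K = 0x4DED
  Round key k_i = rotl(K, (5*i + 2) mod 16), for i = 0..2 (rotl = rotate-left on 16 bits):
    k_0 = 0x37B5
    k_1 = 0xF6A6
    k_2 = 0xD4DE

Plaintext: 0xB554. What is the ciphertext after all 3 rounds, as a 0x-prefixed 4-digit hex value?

0xDE6F

s_0 = plaintext = 0xB554
s_1 = Round(s_0, k_0) = 0x5418
s_2 = Round(s_1, k_1) = 0x18DE
s_3 = Round(s_2, k_2) = 0xDE6F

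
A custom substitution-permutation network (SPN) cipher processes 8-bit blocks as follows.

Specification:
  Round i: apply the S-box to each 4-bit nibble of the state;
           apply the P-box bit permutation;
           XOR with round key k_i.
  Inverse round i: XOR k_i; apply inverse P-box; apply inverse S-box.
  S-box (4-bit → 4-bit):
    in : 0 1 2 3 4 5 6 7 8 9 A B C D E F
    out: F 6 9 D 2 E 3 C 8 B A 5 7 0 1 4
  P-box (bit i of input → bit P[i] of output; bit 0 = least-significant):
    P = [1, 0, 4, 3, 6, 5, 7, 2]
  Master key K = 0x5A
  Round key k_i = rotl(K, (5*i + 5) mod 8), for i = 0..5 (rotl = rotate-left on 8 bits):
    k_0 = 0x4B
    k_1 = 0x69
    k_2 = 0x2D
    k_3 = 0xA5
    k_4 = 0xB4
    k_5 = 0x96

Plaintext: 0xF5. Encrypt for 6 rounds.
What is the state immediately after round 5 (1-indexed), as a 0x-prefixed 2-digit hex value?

0x1F

s_0 = plaintext = 0xF5
s_1 = Round(s_0, k_0) = 0xD2
s_2 = Round(s_1, k_1) = 0x63
s_3 = Round(s_2, k_2) = 0x57
s_4 = Round(s_3, k_3) = 0x19
s_5 = Round(s_4, k_4) = 0x1F
s_6 = Round(s_5, k_5) = 0x26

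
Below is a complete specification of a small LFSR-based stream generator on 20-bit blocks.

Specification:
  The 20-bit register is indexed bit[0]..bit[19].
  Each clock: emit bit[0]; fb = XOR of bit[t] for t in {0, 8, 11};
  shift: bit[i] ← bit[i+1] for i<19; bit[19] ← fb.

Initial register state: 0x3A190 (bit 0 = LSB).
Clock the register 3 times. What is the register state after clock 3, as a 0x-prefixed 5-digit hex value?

0xA7432

reg_0 = 0x3A190
clock 1: out=0, reg = 0x9D0C8
clock 2: out=0, reg = 0x4E864
clock 3: out=0, reg = 0xA7432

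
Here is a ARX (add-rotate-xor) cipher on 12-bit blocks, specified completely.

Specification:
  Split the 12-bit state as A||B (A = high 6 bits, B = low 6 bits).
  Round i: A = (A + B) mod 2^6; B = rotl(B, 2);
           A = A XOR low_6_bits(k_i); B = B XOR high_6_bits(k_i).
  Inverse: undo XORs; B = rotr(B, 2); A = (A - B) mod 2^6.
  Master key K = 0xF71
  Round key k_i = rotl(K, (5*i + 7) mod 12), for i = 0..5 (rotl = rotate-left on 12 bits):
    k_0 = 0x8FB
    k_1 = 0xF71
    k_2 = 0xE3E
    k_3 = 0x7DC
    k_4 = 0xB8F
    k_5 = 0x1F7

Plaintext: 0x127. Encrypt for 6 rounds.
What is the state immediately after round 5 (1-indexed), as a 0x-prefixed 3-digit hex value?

s_0 = plaintext = 0x127
s_1 = Round(s_0, k_0) = 0x43D
s_2 = Round(s_1, k_1) = 0xF0A
s_3 = Round(s_2, k_2) = 0xE10
s_4 = Round(s_3, k_3) = 0x51E
s_5 = Round(s_4, k_4) = 0xF57
s_6 = Round(s_5, k_5) = 0x8DA

0xF57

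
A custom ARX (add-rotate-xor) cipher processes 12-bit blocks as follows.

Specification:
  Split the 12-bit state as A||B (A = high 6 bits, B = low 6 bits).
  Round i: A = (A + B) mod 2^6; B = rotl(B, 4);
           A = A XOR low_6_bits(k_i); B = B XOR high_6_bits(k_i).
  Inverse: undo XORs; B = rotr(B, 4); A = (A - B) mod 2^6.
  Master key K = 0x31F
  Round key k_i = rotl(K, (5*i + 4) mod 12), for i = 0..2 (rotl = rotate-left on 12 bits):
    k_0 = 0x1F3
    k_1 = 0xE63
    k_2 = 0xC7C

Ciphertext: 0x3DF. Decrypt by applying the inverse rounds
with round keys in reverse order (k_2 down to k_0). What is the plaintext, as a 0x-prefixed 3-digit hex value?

s_0 = ciphertext = 0x3DF
s_1 = InvRound(s_0, k_2) = 0xE7A
s_2 = InvRound(s_1, k_1) = 0x38C
s_3 = InvRound(s_2, k_0) = 0x46C

0x46C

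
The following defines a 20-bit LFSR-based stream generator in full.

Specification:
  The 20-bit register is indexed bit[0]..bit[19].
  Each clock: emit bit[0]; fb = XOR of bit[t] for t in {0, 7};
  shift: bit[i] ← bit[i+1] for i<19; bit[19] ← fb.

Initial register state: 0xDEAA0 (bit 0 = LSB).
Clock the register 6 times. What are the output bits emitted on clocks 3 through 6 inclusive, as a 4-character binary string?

0001

reg_0 = 0xDEAA0
clock 1: out=0, reg = 0xEF550
clock 2: out=0, reg = 0x77AA8
clock 3: out=0, reg = 0xBBD54
clock 4: out=0, reg = 0x5DEAA
clock 5: out=0, reg = 0xAEF55
clock 6: out=1, reg = 0xD77AA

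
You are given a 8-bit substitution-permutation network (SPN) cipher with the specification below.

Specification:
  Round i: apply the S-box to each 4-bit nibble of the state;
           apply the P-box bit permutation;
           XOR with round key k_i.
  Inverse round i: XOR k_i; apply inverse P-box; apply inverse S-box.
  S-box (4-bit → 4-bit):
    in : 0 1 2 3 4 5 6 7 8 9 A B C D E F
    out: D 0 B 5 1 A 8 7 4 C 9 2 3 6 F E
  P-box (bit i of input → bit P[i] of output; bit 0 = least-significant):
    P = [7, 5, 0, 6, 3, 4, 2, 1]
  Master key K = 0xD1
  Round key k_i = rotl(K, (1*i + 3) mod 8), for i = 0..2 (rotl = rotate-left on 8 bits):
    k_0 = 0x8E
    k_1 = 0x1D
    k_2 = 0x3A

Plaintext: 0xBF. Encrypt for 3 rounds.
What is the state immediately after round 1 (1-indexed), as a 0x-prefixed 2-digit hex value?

0xFF

s_0 = plaintext = 0xBF
s_1 = Round(s_0, k_0) = 0xFF
s_2 = Round(s_1, k_1) = 0x6A
s_3 = Round(s_2, k_2) = 0xF8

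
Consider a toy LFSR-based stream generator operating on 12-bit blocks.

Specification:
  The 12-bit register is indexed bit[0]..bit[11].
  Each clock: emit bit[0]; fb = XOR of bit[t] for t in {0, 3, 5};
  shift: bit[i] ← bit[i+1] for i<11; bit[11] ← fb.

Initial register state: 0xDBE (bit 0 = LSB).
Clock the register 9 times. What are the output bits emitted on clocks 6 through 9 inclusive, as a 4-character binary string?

reg_0 = 0xDBE
clock 1: out=0, reg = 0x6DF
clock 2: out=1, reg = 0x36F
clock 3: out=1, reg = 0x9B7
clock 4: out=1, reg = 0x4DB
clock 5: out=1, reg = 0x26D
clock 6: out=1, reg = 0x936
clock 7: out=0, reg = 0xC9B
clock 8: out=1, reg = 0x64D
clock 9: out=1, reg = 0x326

1011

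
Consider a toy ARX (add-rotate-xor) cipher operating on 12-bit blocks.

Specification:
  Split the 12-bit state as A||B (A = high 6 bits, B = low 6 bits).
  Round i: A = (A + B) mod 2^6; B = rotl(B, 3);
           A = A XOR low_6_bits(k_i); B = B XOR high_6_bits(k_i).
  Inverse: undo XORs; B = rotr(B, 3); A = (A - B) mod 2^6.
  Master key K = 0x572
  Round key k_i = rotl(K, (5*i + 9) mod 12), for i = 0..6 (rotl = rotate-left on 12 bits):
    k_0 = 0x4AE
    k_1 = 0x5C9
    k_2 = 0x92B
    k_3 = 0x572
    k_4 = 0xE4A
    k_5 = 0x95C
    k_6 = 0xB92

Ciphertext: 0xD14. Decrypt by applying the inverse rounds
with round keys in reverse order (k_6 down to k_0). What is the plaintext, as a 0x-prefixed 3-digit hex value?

0x2C9

s_0 = ciphertext = 0xD14
s_1 = InvRound(s_0, k_6) = 0x3D7
s_2 = InvRound(s_1, k_5) = 0xF56
s_3 = InvRound(s_2, k_4) = 0xEBD
s_4 = InvRound(s_3, k_3) = 0x0C5
s_5 = InvRound(s_4, k_2) = 0x70C
s_6 = InvRound(s_5, k_1) = 0xE9B
s_7 = InvRound(s_6, k_0) = 0x2C9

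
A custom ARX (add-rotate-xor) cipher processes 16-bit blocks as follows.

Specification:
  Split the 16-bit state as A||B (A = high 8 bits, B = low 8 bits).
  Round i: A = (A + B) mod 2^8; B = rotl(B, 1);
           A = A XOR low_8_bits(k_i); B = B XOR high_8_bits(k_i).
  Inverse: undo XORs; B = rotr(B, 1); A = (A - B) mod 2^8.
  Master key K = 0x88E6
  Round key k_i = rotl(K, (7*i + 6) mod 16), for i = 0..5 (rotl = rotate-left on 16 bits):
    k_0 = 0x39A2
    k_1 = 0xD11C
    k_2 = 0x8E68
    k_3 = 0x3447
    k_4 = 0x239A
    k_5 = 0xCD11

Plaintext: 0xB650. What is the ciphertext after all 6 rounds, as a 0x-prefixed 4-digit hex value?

s_0 = plaintext = 0xB650
s_1 = Round(s_0, k_0) = 0xA499
s_2 = Round(s_1, k_1) = 0x21E2
s_3 = Round(s_2, k_2) = 0x6B4B
s_4 = Round(s_3, k_3) = 0xF1A2
s_5 = Round(s_4, k_4) = 0x0966
s_6 = Round(s_5, k_5) = 0x7E01

0x7E01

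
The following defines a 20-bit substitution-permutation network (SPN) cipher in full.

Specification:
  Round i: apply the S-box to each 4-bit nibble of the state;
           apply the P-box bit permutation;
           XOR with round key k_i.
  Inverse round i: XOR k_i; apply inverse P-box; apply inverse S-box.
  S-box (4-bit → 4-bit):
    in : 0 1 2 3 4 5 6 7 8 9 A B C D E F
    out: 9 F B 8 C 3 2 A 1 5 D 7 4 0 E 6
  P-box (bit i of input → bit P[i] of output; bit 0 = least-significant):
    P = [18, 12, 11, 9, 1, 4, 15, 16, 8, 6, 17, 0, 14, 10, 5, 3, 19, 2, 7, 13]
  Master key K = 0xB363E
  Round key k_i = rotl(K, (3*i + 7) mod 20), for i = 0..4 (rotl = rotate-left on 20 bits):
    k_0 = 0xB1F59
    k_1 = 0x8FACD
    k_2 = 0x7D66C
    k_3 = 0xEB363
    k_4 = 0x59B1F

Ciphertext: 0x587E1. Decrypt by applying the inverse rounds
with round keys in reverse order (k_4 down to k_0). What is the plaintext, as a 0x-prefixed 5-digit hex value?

0x4EA2B

s_0 = ciphertext = 0x587E1
s_1 = InvRound(s_0, k_4) = 0xFE65F
s_2 = InvRound(s_1, k_3) = 0x61876
s_3 = InvRound(s_2, k_2) = 0xD2D14
s_4 = InvRound(s_3, k_1) = 0xC22E2
s_5 = InvRound(s_4, k_0) = 0x4EA2B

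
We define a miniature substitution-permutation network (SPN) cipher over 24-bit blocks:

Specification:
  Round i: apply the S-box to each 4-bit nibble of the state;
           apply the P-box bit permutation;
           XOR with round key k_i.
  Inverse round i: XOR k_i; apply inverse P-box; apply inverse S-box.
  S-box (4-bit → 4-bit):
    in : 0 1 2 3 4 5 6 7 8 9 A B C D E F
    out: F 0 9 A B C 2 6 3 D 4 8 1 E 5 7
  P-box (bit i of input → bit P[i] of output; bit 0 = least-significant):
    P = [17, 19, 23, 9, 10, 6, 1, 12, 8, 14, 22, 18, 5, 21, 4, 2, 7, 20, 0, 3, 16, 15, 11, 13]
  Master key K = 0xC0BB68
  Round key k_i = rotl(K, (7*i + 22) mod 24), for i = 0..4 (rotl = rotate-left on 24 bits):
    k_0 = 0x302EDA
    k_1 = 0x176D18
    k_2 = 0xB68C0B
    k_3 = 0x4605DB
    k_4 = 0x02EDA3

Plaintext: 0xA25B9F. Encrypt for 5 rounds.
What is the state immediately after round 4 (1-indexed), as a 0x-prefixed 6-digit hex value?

s_0 = plaintext = 0xA25B9F
s_1 = Round(s_0, k_0) = 0xBE3244
s_2 = Round(s_1, k_1) = 0x395ADD
s_3 = Round(s_2, k_2) = 0x7E3ED4
s_4 = Round(s_3, k_3) = 0x2C9E1C
s_5 = Round(s_4, k_4) = 0x41CC17

0x2C9E1C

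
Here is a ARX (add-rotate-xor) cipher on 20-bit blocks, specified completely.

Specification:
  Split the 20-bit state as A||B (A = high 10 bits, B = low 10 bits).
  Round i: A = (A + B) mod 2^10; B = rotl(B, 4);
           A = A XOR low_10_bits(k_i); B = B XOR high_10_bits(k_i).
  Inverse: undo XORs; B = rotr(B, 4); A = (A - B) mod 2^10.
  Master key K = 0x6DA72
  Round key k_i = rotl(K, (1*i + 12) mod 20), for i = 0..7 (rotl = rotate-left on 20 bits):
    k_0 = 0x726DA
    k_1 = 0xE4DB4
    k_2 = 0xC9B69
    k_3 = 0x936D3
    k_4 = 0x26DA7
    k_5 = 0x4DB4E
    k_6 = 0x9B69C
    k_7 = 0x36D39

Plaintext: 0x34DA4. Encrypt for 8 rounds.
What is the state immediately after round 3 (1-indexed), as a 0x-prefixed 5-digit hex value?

0xE71FB

s_0 = plaintext = 0x34DA4
s_1 = Round(s_0, k_0) = 0x2B78F
s_2 = Round(s_1, k_1) = 0x6236D
s_3 = Round(s_2, k_2) = 0xE71FB
s_4 = Round(s_3, k_3) = 0xD11FA
s_5 = Round(s_4, k_4) = 0x2673C
s_6 = Round(s_5, k_5) = 0x26EFA
s_7 = Round(s_6, k_6) = 0x425C6
s_8 = Round(s_7, k_7) = 0xFD8BC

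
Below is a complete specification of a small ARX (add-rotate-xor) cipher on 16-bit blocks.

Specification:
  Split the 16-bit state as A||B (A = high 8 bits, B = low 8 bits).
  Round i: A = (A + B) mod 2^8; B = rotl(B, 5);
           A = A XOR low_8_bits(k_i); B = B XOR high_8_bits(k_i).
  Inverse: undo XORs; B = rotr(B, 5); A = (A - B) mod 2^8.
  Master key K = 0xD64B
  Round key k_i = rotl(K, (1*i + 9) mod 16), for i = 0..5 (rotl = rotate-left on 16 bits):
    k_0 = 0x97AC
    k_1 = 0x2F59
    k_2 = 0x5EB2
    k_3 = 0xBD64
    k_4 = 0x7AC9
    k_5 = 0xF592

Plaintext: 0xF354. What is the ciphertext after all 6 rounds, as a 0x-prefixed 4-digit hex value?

s_0 = plaintext = 0xF354
s_1 = Round(s_0, k_0) = 0xEB1D
s_2 = Round(s_1, k_1) = 0x518C
s_3 = Round(s_2, k_2) = 0x6FCF
s_4 = Round(s_3, k_3) = 0x5A44
s_5 = Round(s_4, k_4) = 0x57F2
s_6 = Round(s_5, k_5) = 0xDBAB

0xDBAB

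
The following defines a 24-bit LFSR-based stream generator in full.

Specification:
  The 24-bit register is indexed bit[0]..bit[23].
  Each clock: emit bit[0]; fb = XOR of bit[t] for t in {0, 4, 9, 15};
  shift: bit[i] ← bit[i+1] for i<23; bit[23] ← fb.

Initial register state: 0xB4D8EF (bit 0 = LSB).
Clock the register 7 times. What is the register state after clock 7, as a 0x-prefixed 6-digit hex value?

0xC969B1

reg_0 = 0xB4D8EF
clock 1: out=1, reg = 0x5A6C77
clock 2: out=1, reg = 0x2D363B
clock 3: out=1, reg = 0x969B1D
clock 4: out=1, reg = 0x4B4D8E
clock 5: out=0, reg = 0x25A6C7
clock 6: out=1, reg = 0x92D363
clock 7: out=1, reg = 0xC969B1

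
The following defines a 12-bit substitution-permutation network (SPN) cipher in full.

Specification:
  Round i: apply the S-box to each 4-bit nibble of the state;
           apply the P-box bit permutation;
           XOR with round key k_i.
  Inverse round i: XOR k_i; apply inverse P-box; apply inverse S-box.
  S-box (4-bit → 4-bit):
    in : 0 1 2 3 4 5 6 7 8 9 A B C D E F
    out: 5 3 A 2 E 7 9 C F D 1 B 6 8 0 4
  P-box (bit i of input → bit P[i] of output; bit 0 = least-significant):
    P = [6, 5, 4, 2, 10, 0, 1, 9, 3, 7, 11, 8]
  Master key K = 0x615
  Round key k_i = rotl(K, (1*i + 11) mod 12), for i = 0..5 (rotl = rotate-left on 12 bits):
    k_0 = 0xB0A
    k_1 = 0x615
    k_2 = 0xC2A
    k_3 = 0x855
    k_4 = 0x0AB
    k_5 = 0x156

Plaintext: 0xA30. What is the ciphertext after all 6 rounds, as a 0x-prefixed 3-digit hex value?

s_0 = plaintext = 0xA30
s_1 = Round(s_0, k_0) = 0xB53
s_2 = Round(s_1, k_1) = 0x3BE
s_3 = Round(s_2, k_2) = 0xAAB
s_4 = Round(s_3, k_3) = 0xC39
s_5 = Round(s_4, k_4) = 0x87E
s_6 = Round(s_5, k_5) = 0xADC

0xADC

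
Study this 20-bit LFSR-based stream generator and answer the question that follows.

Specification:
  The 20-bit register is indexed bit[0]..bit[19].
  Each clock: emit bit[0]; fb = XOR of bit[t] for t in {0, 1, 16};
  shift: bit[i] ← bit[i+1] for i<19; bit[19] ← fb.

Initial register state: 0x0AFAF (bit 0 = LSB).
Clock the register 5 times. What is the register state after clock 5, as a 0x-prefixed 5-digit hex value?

0xC057D

reg_0 = 0x0AFAF
clock 1: out=1, reg = 0x057D7
clock 2: out=1, reg = 0x02BEB
clock 3: out=1, reg = 0x015F5
clock 4: out=1, reg = 0x80AFA
clock 5: out=0, reg = 0xC057D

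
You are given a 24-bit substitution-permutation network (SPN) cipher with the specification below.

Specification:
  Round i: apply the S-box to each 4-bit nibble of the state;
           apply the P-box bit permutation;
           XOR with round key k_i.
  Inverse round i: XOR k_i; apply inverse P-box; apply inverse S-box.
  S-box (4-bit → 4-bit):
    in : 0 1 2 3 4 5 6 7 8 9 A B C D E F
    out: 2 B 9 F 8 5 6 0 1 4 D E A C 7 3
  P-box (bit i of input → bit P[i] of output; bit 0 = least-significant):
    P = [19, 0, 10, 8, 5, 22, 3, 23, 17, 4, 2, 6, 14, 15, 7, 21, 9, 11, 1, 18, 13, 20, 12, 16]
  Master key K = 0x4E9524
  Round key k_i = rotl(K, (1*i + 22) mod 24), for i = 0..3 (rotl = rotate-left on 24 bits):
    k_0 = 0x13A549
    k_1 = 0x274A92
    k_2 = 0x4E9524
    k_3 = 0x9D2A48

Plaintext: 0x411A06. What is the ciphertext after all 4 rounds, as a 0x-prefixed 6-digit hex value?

s_0 = plaintext = 0x411A06
s_1 = Round(s_0, k_0) = 0x746B0C
s_2 = Round(s_1, k_1) = 0x63CB47
s_3 = Round(s_2, k_2) = 0xFA0F72
s_4 = Round(s_3, k_3) = 0x83895A

0x83895A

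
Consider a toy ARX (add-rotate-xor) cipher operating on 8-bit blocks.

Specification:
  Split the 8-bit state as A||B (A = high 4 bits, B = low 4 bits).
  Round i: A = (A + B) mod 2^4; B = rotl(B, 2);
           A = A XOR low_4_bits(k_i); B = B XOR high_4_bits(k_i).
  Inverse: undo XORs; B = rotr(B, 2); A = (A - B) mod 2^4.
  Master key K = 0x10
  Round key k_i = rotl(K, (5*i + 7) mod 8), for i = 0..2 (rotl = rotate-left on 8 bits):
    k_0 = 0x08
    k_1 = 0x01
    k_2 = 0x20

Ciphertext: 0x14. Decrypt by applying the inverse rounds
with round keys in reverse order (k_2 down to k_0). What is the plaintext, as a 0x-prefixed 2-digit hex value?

0x29

s_0 = ciphertext = 0x14
s_1 = InvRound(s_0, k_2) = 0x89
s_2 = InvRound(s_1, k_1) = 0x36
s_3 = InvRound(s_2, k_0) = 0x29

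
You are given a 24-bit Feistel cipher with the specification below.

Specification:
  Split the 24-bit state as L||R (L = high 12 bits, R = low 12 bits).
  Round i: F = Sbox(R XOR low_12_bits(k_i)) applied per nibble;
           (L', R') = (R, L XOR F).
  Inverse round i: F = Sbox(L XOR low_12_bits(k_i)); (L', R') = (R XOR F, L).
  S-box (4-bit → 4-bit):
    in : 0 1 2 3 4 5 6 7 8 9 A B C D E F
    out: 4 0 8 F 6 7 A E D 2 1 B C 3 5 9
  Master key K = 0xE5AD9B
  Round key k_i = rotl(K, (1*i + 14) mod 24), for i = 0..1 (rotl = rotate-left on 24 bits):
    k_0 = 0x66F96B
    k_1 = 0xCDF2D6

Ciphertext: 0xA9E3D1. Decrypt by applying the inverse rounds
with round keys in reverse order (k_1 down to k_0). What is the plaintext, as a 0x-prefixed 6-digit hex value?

0x4A0EBC

s_0 = ciphertext = 0xA9E3D1
s_1 = InvRound(s_0, k_1) = 0xEBCA9E
s_2 = InvRound(s_1, k_0) = 0x4A0EBC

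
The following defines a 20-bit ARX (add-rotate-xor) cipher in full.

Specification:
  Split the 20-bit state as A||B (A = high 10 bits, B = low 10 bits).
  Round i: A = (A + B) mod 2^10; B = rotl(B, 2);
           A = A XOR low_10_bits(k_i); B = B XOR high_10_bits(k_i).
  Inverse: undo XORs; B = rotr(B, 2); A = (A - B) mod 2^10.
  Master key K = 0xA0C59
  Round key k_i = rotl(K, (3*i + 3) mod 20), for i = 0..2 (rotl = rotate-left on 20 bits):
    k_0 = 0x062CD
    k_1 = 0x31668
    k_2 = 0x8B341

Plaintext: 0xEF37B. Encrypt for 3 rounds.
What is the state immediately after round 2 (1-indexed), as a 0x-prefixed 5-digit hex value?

s_0 = plaintext = 0xEF37B
s_1 = Round(s_0, k_0) = 0x7E9F7
s_2 = Round(s_1, k_1) = 0x66718
s_3 = Round(s_2, k_2) = 0xFC24F

0x66718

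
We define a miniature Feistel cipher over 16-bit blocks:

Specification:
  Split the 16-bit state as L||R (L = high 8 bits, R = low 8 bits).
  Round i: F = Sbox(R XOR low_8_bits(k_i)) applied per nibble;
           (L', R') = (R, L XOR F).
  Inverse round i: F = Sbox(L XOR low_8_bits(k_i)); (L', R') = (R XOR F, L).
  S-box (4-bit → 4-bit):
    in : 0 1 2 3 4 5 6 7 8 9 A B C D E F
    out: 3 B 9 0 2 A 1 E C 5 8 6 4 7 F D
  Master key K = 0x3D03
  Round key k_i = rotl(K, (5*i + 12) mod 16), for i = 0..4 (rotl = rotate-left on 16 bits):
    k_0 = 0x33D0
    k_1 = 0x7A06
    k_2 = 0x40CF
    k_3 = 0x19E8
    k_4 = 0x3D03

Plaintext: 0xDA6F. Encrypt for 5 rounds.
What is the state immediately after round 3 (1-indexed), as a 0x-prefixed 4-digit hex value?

s_0 = plaintext = 0xDA6F
s_1 = Round(s_0, k_0) = 0x6FB7
s_2 = Round(s_1, k_1) = 0xB704
s_3 = Round(s_2, k_2) = 0x04F1
s_4 = Round(s_3, k_3) = 0xF1B1
s_5 = Round(s_4, k_4) = 0xB198

0x04F1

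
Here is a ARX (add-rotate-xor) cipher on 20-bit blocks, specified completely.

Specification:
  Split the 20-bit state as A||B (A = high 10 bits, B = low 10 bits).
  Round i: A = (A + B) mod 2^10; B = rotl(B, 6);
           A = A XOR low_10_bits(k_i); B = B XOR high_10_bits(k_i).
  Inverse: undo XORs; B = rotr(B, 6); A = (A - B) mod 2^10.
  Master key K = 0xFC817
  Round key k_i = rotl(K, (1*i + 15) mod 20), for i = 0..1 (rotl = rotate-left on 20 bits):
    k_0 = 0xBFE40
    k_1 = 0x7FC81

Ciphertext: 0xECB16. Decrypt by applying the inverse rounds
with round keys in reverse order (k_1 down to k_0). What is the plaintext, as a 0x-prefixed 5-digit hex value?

0x25E41

s_0 = ciphertext = 0xECB16
s_1 = InvRound(s_0, k_1) = 0x2629B
s_2 = InvRound(s_1, k_0) = 0x25E41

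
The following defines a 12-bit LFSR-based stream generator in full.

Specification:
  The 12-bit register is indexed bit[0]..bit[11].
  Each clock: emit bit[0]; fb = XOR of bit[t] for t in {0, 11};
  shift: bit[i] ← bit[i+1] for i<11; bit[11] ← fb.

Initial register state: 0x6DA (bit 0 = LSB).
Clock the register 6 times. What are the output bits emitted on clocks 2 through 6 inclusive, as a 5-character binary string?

10110

reg_0 = 0x6DA
clock 1: out=0, reg = 0x36D
clock 2: out=1, reg = 0x9B6
clock 3: out=0, reg = 0xCDB
clock 4: out=1, reg = 0x66D
clock 5: out=1, reg = 0xB36
clock 6: out=0, reg = 0xD9B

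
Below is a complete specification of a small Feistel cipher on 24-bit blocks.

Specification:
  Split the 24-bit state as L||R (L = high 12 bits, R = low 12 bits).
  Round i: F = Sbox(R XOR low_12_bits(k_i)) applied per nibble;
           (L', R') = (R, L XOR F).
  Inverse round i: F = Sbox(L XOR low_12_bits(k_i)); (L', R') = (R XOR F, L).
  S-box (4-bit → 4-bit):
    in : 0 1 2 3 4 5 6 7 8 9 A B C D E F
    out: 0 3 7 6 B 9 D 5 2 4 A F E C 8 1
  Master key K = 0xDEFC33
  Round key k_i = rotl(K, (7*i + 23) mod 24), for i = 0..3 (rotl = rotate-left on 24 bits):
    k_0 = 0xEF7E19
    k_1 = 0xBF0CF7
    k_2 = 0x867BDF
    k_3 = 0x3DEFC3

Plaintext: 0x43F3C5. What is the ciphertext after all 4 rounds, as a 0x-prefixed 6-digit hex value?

0xEC4BCD

s_0 = plaintext = 0x43F3C5
s_1 = Round(s_0, k_0) = 0x3C58F1
s_2 = Round(s_1, k_1) = 0x8F18C8
s_3 = Round(s_2, k_2) = 0x8C8EC4
s_4 = Round(s_3, k_3) = 0xEC4BCD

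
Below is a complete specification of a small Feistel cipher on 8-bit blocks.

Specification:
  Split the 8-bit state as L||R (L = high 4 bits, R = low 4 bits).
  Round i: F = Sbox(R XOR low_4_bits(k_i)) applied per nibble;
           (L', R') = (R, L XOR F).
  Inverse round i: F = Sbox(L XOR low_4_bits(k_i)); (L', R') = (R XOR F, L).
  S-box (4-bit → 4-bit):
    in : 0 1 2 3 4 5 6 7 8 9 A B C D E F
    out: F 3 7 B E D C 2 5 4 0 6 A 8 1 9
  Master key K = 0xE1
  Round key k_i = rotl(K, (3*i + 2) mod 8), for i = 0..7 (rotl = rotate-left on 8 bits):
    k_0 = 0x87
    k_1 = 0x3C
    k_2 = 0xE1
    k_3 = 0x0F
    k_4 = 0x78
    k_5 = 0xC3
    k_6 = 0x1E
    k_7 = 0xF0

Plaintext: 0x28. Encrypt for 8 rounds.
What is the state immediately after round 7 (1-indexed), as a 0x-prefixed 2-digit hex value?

s_0 = plaintext = 0x28
s_1 = Round(s_0, k_0) = 0x8B
s_2 = Round(s_1, k_1) = 0xBA
s_3 = Round(s_2, k_2) = 0xAD
s_4 = Round(s_3, k_3) = 0xDD
s_5 = Round(s_4, k_4) = 0xD0
s_6 = Round(s_5, k_5) = 0x06
s_7 = Round(s_6, k_6) = 0x65
s_8 = Round(s_7, k_7) = 0x5B

0x65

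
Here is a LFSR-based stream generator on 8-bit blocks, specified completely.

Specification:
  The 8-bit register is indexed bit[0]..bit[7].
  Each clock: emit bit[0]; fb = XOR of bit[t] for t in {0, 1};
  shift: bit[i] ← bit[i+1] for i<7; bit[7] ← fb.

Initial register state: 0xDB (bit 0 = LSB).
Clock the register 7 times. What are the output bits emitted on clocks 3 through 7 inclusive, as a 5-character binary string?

reg_0 = 0xDB
clock 1: out=1, reg = 0x6D
clock 2: out=1, reg = 0xB6
clock 3: out=0, reg = 0xDB
clock 4: out=1, reg = 0x6D
clock 5: out=1, reg = 0xB6
clock 6: out=0, reg = 0xDB
clock 7: out=1, reg = 0x6D

01101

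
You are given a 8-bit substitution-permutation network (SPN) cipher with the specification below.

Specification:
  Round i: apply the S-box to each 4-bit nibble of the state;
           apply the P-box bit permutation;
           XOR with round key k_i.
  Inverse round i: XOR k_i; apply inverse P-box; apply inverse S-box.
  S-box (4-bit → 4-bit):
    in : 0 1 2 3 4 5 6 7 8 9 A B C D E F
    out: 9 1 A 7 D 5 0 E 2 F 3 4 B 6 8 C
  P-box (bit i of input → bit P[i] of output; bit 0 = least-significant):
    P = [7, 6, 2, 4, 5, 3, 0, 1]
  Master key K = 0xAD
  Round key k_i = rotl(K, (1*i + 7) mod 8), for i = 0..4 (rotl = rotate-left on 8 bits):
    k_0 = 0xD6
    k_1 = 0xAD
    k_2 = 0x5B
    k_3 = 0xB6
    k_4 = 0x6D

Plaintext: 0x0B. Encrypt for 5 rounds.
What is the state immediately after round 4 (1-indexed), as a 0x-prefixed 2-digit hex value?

0xE6

s_0 = plaintext = 0x0B
s_1 = Round(s_0, k_0) = 0xF0
s_2 = Round(s_1, k_1) = 0x3E
s_3 = Round(s_2, k_2) = 0x62
s_4 = Round(s_3, k_3) = 0xE6
s_5 = Round(s_4, k_4) = 0x6F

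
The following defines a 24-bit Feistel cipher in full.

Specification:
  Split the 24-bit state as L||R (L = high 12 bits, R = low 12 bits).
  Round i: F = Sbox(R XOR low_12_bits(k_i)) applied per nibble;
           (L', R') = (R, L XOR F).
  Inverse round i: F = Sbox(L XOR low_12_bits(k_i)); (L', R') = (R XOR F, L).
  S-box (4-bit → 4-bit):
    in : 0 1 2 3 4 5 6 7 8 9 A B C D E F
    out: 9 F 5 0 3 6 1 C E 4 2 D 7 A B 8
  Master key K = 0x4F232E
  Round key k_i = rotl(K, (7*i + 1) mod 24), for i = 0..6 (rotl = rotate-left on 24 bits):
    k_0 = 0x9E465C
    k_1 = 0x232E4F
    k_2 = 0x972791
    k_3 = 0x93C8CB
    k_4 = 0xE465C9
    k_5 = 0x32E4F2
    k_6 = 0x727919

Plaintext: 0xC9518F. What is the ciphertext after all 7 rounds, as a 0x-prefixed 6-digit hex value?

0x88D768

s_0 = plaintext = 0xC9518F
s_1 = Round(s_0, k_0) = 0x18F035
s_2 = Round(s_1, k_1) = 0x035A4D
s_3 = Round(s_2, k_2) = 0xA4DA92
s_4 = Round(s_3, k_3) = 0xA92F29
s_5 = Round(s_4, k_4) = 0xF2982B
s_6 = Round(s_5, k_5) = 0x82B88D
s_7 = Round(s_6, k_6) = 0x88D768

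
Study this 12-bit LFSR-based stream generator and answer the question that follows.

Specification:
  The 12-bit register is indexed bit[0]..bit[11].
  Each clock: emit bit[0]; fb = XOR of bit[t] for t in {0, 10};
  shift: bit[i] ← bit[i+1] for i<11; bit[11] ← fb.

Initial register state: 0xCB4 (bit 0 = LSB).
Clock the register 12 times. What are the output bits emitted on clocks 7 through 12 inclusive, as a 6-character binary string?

reg_0 = 0xCB4
clock 1: out=0, reg = 0xE5A
clock 2: out=0, reg = 0xF2D
clock 3: out=1, reg = 0x796
clock 4: out=0, reg = 0xBCB
clock 5: out=1, reg = 0xDE5
clock 6: out=1, reg = 0x6F2
clock 7: out=0, reg = 0xB79
clock 8: out=1, reg = 0xDBC
clock 9: out=0, reg = 0xEDE
clock 10: out=0, reg = 0xF6F
clock 11: out=1, reg = 0x7B7
clock 12: out=1, reg = 0x3DB

010011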